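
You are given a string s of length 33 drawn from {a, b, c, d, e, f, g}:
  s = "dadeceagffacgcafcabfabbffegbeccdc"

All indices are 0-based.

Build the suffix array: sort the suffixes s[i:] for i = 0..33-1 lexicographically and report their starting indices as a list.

[20, 17, 10, 1, 14, 6, 21, 27, 18, 22, 32, 16, 13, 29, 30, 4, 11, 0, 31, 2, 5, 28, 3, 25, 19, 9, 15, 24, 8, 23, 26, 12, 7]

sorted suffixes:
  #0 SA[0]=20  'abbffegbeccdc'
  #1 SA[1]=17  'abfabbffegbeccdc'
  #2 SA[2]=10  'acgcafcabfabbffegbeccdc'
  #3 SA[3]=1  'adeceagffacgcafcabfabbffegbeccdc'
  #4 SA[4]=14  'afcabfabbffegbeccdc'
  #5 SA[5]=6  'agffacgcafcabfabbffegbeccdc'
  #6 SA[6]=21  'bbffegbeccdc'
  #7 SA[7]=27  'beccdc'
  #8 SA[8]=18  'bfabbffegbeccdc'
  #9 SA[9]=22  'bffegbeccdc'
  #10 SA[10]=32  'c'
  #11 SA[11]=16  'cabfabbffegbeccdc'
  #12 SA[12]=13  'cafcabfabbffegbeccdc'
  #13 SA[13]=29  'ccdc'
  #14 SA[14]=30  'cdc'
  #15 SA[15]=4  'ceagffacgcafcabfabbffegbeccdc'
  #16 SA[16]=11  'cgcafcabfabbffegbeccdc'
  #17 SA[17]=0  'dadeceagffacgcafcabfabbffegbeccdc'
  #18 SA[18]=31  'dc'
  #19 SA[19]=2  'deceagffacgcafcabfabbffegbeccdc'
  #20 SA[20]=5  'eagffacgcafcabfabbffegbeccdc'
  #21 SA[21]=28  'eccdc'
  #22 SA[22]=3  'eceagffacgcafcabfabbffegbeccdc'
  #23 SA[23]=25  'egbeccdc'
  #24 SA[24]=19  'fabbffegbeccdc'
  #25 SA[25]=9  'facgcafcabfabbffegbeccdc'
  #26 SA[26]=15  'fcabfabbffegbeccdc'
  #27 SA[27]=24  'fegbeccdc'
  #28 SA[28]=8  'ffacgcafcabfabbffegbeccdc'
  #29 SA[29]=23  'ffegbeccdc'
  #30 SA[30]=26  'gbeccdc'
  #31 SA[31]=12  'gcafcabfabbffegbeccdc'
  #32 SA[32]=7  'gffacgcafcabfabbffegbeccdc'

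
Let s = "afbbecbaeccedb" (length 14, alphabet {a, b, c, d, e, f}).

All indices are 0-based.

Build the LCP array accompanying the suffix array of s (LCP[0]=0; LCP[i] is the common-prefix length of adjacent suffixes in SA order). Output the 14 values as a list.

rank→(start, suffix):
  0 → (7, 'aeccedb')
  1 → (0, 'afbbecbaeccedb')
  2 → (13, 'b')
  3 → (6, 'baeccedb')
  4 → (2, 'bbecbaeccedb')
  5 → (3, 'becbaeccedb')
  6 → (5, 'cbaeccedb')
  7 → (9, 'ccedb')
  8 → (10, 'cedb')
  9 → (12, 'db')
  10 → (4, 'ecbaeccedb')
  11 → (8, 'eccedb')
  12 → (11, 'edb')
  13 → (1, 'fbbecbaeccedb')

SA = [7, 0, 13, 6, 2, 3, 5, 9, 10, 12, 4, 8, 11, 1]
[i] adj suffixes → lcp
  [1] 7/0 → 1 ('a')
  [2] 0/13 → 0 ('')
  [3] 13/6 → 1 ('b')
  [4] 6/2 → 1 ('b')
  [5] 2/3 → 1 ('b')
  [6] 3/5 → 0 ('')
  [7] 5/9 → 1 ('c')
  [8] 9/10 → 1 ('c')
  [9] 10/12 → 0 ('')
  [10] 12/4 → 0 ('')
  [11] 4/8 → 2 ('ec')
  [12] 8/11 → 1 ('e')
  [13] 11/1 → 0 ('')

[0, 1, 0, 1, 1, 1, 0, 1, 1, 0, 0, 2, 1, 0]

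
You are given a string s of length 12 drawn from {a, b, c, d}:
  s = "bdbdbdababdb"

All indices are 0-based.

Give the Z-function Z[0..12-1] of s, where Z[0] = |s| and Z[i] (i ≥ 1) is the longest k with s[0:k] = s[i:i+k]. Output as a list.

Z[0]=12
i=1: fresh scan; Z[1]=0
i=2: fresh scan; Z[2]=4 grow→box=[2,6)
i=3: min(r-i=3, Z[1]=0)=0; Z[3]=0
i=4: min(r-i=2, Z[2]=4)=2; Z[4]=2
i=5: min(r-i=1, Z[3]=0)=0; Z[5]=0
i=6: fresh scan; Z[6]=0
i=7: fresh scan; Z[7]=1 grow→box=[7,8)
i=8: fresh scan; Z[8]=0
i=9: fresh scan; Z[9]=3 grow→box=[9,12)
i=10: min(r-i=2, Z[1]=0)=0; Z[10]=0
i=11: min(r-i=1, Z[2]=4)=1; Z[11]=1

[12, 0, 4, 0, 2, 0, 0, 1, 0, 3, 0, 1]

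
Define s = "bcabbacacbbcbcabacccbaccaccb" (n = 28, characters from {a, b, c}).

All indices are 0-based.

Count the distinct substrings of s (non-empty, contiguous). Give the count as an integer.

352

rank→(start, suffix):
  0 → (14, 'abacccbaccaccb')
  1 → (2, 'abbacacbbcbcabacccbaccaccb')
  2 → (5, 'acacbbcbcabacccbaccaccb')
  3 → (7, 'acbbcbcabacccbaccaccb')
  4 → (21, 'accaccb')
  5 → (24, 'accb')
  6 → (16, 'acccbaccaccb')
  7 → (27, 'b')
  8 → (4, 'bacacbbcbcabacccbaccaccb')
  9 → (20, 'baccaccb')
  10 → (15, 'bacccbaccaccb')
  11 → (3, 'bbacacbbcbcabacccbaccaccb')
  12 → (9, 'bbcbcabacccbaccaccb')
  13 → (12, 'bcabacccbaccaccb')
  14 → (0, 'bcabbacacbbcbcabacccbaccaccb')
  15 → (10, 'bcbcabacccbaccaccb')
  16 → (13, 'cabacccbaccaccb')
  17 → (1, 'cabbacacbbcbcabacccbaccaccb')
  18 → (6, 'cacbbcbcabacccbaccaccb')
  19 → (23, 'caccb')
  20 → (26, 'cb')
  21 → (19, 'cbaccaccb')
  22 → (8, 'cbbcbcabacccbaccaccb')
  23 → (11, 'cbcabacccbaccaccb')
  24 → (22, 'ccaccb')
  25 → (25, 'ccb')
  26 → (18, 'ccbaccaccb')
  27 → (17, 'cccbaccaccb')

SA = [14, 2, 5, 7, 21, 24, 16, 27, 4, 20, 15, 3, 9, 12, 0, 10, 13, 1, 6, 23, 26, 19, 8, 11, 22, 25, 18, 17]
rank  pair      lcp
   1  s[14:],s[2:]  2  'ab'
   2  s[2:],s[5:]  1  'a'
   3  s[5:],s[7:]  2  'ac'
   4  s[7:],s[21:]  2  'ac'
   5  s[21:],s[24:]  3  'acc'
   6  s[24:],s[16:]  3  'acc'
   7  s[16:],s[27:]  0  ''
   8  s[27:],s[4:]  1  'b'
   9  s[4:],s[20:]  3  'bac'
  10  s[20:],s[15:]  4  'bacc'
  11  s[15:],s[3:]  1  'b'
  12  s[3:],s[9:]  2  'bb'
  13  s[9:],s[12:]  1  'b'
  14  s[12:],s[0:]  4  'bcab'
  15  s[0:],s[10:]  2  'bc'
  16  s[10:],s[13:]  0  ''
  17  s[13:],s[1:]  3  'cab'
  18  s[1:],s[6:]  2  'ca'
  19  s[6:],s[23:]  3  'cac'
  20  s[23:],s[26:]  1  'c'
  21  s[26:],s[19:]  2  'cb'
  22  s[19:],s[8:]  2  'cb'
  23  s[8:],s[11:]  2  'cb'
  24  s[11:],s[22:]  1  'c'
  25  s[22:],s[25:]  2  'cc'
  26  s[25:],s[18:]  3  'ccb'
  27  s[18:],s[17:]  2  'cc'

n(n+1)/2 = 28·29/2 = 406
Σ LCP = 0 + 2 + 1 + 2 + 2 + 3 + 3 + 0 + 1 + 3 + 4 + 1 + 2 + 1 + 4 + 2 + 0 + 3 + 2 + 3 + 1 + 2 + 2 + 2 + 1 + 2 + 3 + 2 = 54
distinct = 406 − 54 = 352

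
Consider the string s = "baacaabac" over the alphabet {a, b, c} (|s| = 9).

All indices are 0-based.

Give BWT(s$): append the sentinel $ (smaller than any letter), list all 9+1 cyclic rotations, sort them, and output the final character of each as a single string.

rank  rotation    last
    0  $baacaabac  c
    1  aabac$baac  c
    2  aacaabac$b  b
    3  abac$baaca  a
    4  ac$baacaab  b
    5  acaabac$ba  a
    6  baacaabac$  $
    7  bac$baacaa  a
    8  c$baacaaba  a
    9  caabac$baa  a

ccbaba$aaa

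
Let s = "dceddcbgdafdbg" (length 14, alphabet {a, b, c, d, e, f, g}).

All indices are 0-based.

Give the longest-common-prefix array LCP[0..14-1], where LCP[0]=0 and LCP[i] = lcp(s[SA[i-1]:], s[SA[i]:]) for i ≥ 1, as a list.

rank→(start, suffix):
  0 → (9, 'afdbg')
  1 → (12, 'bg')
  2 → (6, 'bgdafdbg')
  3 → (5, 'cbgdafdbg')
  4 → (1, 'ceddcbgdafdbg')
  5 → (8, 'dafdbg')
  6 → (11, 'dbg')
  7 → (4, 'dcbgdafdbg')
  8 → (0, 'dceddcbgdafdbg')
  9 → (3, 'ddcbgdafdbg')
  10 → (2, 'eddcbgdafdbg')
  11 → (10, 'fdbg')
  12 → (13, 'g')
  13 → (7, 'gdafdbg')

SA = [9, 12, 6, 5, 1, 8, 11, 4, 0, 3, 2, 10, 13, 7]
i: (SA[i-1],SA[i]) lcp shared
  1: (9,12) 0 ''
  2: (12,6) 2 'bg'
  3: (6,5) 0 ''
  4: (5,1) 1 'c'
  5: (1,8) 0 ''
  6: (8,11) 1 'd'
  7: (11,4) 1 'd'
  8: (4,0) 2 'dc'
  9: (0,3) 1 'd'
  10: (3,2) 0 ''
  11: (2,10) 0 ''
  12: (10,13) 0 ''
  13: (13,7) 1 'g'

[0, 0, 2, 0, 1, 0, 1, 1, 2, 1, 0, 0, 0, 1]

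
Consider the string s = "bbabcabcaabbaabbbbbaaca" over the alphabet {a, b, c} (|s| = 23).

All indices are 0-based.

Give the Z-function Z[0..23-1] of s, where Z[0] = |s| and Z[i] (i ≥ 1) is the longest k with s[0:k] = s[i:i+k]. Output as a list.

[23, 1, 0, 1, 0, 0, 1, 0, 0, 0, 3, 1, 0, 0, 2, 2, 2, 3, 1, 0, 0, 0, 0]

Z[0]=23
i=1: outside box; Z[1]=1 extend→box=[1,2)
i=2: outside box; Z[2]=0
i=3: outside box; Z[3]=1 extend→box=[3,4)
i=4: outside box; Z[4]=0
i=5: outside box; Z[5]=0
i=6: outside box; Z[6]=1 extend→box=[6,7)
i=7: outside box; Z[7]=0
i=8: outside box; Z[8]=0
i=9: outside box; Z[9]=0
i=10: outside box; Z[10]=3 extend→box=[10,13)
i=11: min(r-i=2, Z[1]=1)=1; Z[11]=1
i=12: min(r-i=1, Z[2]=0)=0; Z[12]=0
i=13: outside box; Z[13]=0
i=14: outside box; Z[14]=2 extend→box=[14,16)
i=15: min(r-i=1, Z[1]=1)=1; Z[15]=2 extend→box=[15,17)
i=16: min(r-i=1, Z[1]=1)=1; Z[16]=2 extend→box=[16,18)
i=17: min(r-i=1, Z[1]=1)=1; Z[17]=3 extend→box=[17,20)
i=18: min(r-i=2, Z[1]=1)=1; Z[18]=1
i=19: min(r-i=1, Z[2]=0)=0; Z[19]=0
i=20: outside box; Z[20]=0
i=21: outside box; Z[21]=0
i=22: outside box; Z[22]=0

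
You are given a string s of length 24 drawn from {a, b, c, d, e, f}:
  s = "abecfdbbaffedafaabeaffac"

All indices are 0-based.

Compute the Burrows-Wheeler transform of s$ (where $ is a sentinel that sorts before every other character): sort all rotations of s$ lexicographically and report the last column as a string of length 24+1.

rank  rotation                   last
    0  $abecfdbbaffedafaabeaffac  c
    1  aabeaffac$abecfdbbaffedaf  f
    2  abeaffac$abecfdbbaffedafa  a
    3  abecfdbbaffedafaabeaffac$  $
    4  ac$abecfdbbaffedafaabeaff  f
    5  afaabeaffac$abecfdbbaffed  d
    6  affac$abecfdbbaffedafaabe  e
    7  affedafaabeaffac$abecfdbb  b
    8  baffedafaabeaffac$abecfdb  b
    9  bbaffedafaabeaffac$abecfd  d
   10  beaffac$abecfdbbaffedafaa  a
   11  becfdbbaffedafaabeaffac$a  a
   12  c$abecfdbbaffedafaabeaffa  a
   13  cfdbbaffedafaabeaffac$abe  e
   14  dafaabeaffac$abecfdbbaffe  e
   15  dbbaffedafaabeaffac$abecf  f
   16  eaffac$abecfdbbaffedafaab  b
   17  ecfdbbaffedafaabeaffac$ab  b
   18  edafaabeaffac$abecfdbbaff  f
   19  faabeaffac$abecfdbbaffeda  a
   20  fac$abecfdbbaffedafaabeaf  f
   21  fdbbaffedafaabeaffac$abec  c
   22  fedafaabeaffac$abecfdbbaf  f
   23  ffac$abecfdbbaffedafaabea  a
   24  ffedafaabeaffac$abecfdbba  a

cfa$fdebbdaaaeefbbfafcfaa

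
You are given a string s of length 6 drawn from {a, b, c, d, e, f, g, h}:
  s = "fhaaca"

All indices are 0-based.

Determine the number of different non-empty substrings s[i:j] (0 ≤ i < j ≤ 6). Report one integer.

19

rank→(start, suffix):
  0 → (5, 'a')
  1 → (2, 'aaca')
  2 → (3, 'aca')
  3 → (4, 'ca')
  4 → (0, 'fhaaca')
  5 → (1, 'haaca')

SA = [5, 2, 3, 4, 0, 1]
[i] adj suffixes → lcp
  [1] 5/2 → 1 ('a')
  [2] 2/3 → 1 ('a')
  [3] 3/4 → 0 ('')
  [4] 4/0 → 0 ('')
  [5] 0/1 → 0 ('')

n(n+1)/2 = 6·7/2 = 21
Σ LCP = 0 + 1 + 1 + 0 + 0 + 0 = 2
distinct = 21 − 2 = 19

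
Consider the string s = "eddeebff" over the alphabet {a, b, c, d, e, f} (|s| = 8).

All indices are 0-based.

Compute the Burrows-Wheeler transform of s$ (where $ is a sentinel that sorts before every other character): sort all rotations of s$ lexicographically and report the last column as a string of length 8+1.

rank  rotation   last
    0  $eddeebff  f
    1  bff$eddee  e
    2  ddeebff$e  e
    3  deebff$ed  d
    4  ebff$edde  e
    5  eddeebff$  $
    6  eebff$edd  d
    7  f$eddeebf  f
    8  ff$eddeeb  b

feede$dfb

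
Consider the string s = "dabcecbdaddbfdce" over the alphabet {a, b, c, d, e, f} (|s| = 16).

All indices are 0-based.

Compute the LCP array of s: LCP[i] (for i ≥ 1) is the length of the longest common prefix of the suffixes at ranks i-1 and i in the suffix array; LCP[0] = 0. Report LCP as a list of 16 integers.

sorted suffixes:
  #0 SA[0]=1  'abcecbdaddbfdce'
  #1 SA[1]=8  'addbfdce'
  #2 SA[2]=2  'bcecbdaddbfdce'
  #3 SA[3]=6  'bdaddbfdce'
  #4 SA[4]=11  'bfdce'
  #5 SA[5]=5  'cbdaddbfdce'
  #6 SA[6]=14  'ce'
  #7 SA[7]=3  'cecbdaddbfdce'
  #8 SA[8]=0  'dabcecbdaddbfdce'
  #9 SA[9]=7  'daddbfdce'
  #10 SA[10]=10  'dbfdce'
  #11 SA[11]=13  'dce'
  #12 SA[12]=9  'ddbfdce'
  #13 SA[13]=15  'e'
  #14 SA[14]=4  'ecbdaddbfdce'
  #15 SA[15]=12  'fdce'

SA = [1, 8, 2, 6, 11, 5, 14, 3, 0, 7, 10, 13, 9, 15, 4, 12]
rank  pair      lcp
   1  s[1:],s[8:]  1  'a'
   2  s[8:],s[2:]  0  ''
   3  s[2:],s[6:]  1  'b'
   4  s[6:],s[11:]  1  'b'
   5  s[11:],s[5:]  0  ''
   6  s[5:],s[14:]  1  'c'
   7  s[14:],s[3:]  2  'ce'
   8  s[3:],s[0:]  0  ''
   9  s[0:],s[7:]  2  'da'
  10  s[7:],s[10:]  1  'd'
  11  s[10:],s[13:]  1  'd'
  12  s[13:],s[9:]  1  'd'
  13  s[9:],s[15:]  0  ''
  14  s[15:],s[4:]  1  'e'
  15  s[4:],s[12:]  0  ''

[0, 1, 0, 1, 1, 0, 1, 2, 0, 2, 1, 1, 1, 0, 1, 0]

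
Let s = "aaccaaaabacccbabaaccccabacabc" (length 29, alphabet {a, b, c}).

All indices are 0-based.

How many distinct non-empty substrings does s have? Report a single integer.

375

rank | idx | suffix
   0 |   4 | aaaabacccbabaaccccabacabc
   1 |   5 | aaabacccbabaaccccabacabc
   2 |   6 | aabacccbabaaccccabacabc
   3 |   0 | aaccaaaabacccbabaaccccabacabc
   4 |  16 | aaccccabacabc
   5 |  14 | abaaccccabacabc
   6 |  22 | abacabc
   7 |   7 | abacccbabaaccccabacabc
   8 |  26 | abc
   9 |  24 | acabc
  10 |   1 | accaaaabacccbabaaccccabacabc
  11 |   9 | acccbabaaccccabacabc
  12 |  17 | accccabacabc
  13 |  15 | baaccccabacabc
  14 |  13 | babaaccccabacabc
  15 |  23 | bacabc
  16 |   8 | bacccbabaaccccabacabc
  17 |  27 | bc
  18 |  28 | c
  19 |   3 | caaaabacccbabaaccccabacabc
  20 |  21 | cabacabc
  21 |  25 | cabc
  22 |  12 | cbabaaccccabacabc
  23 |   2 | ccaaaabacccbabaaccccabacabc
  24 |  20 | ccabacabc
  25 |  11 | ccbabaaccccabacabc
  26 |  19 | cccabacabc
  27 |  10 | cccbabaaccccabacabc
  28 |  18 | ccccabacabc

SA = [4, 5, 6, 0, 16, 14, 22, 7, 26, 24, 1, 9, 17, 15, 13, 23, 8, 27, 28, 3, 21, 25, 12, 2, 20, 11, 19, 10, 18]
rank  pair      lcp
   1  s[4:],s[5:]  3  'aaa'
   2  s[5:],s[6:]  2  'aa'
   3  s[6:],s[0:]  2  'aa'
   4  s[0:],s[16:]  4  'aacc'
   5  s[16:],s[14:]  1  'a'
   6  s[14:],s[22:]  3  'aba'
   7  s[22:],s[7:]  4  'abac'
   8  s[7:],s[26:]  2  'ab'
   9  s[26:],s[24:]  1  'a'
  10  s[24:],s[1:]  2  'ac'
  11  s[1:],s[9:]  3  'acc'
  12  s[9:],s[17:]  4  'accc'
  13  s[17:],s[15:]  0  ''
  14  s[15:],s[13:]  2  'ba'
  15  s[13:],s[23:]  2  'ba'
  16  s[23:],s[8:]  3  'bac'
  17  s[8:],s[27:]  1  'b'
  18  s[27:],s[28:]  0  ''
  19  s[28:],s[3:]  1  'c'
  20  s[3:],s[21:]  2  'ca'
  21  s[21:],s[25:]  3  'cab'
  22  s[25:],s[12:]  1  'c'
  23  s[12:],s[2:]  1  'c'
  24  s[2:],s[20:]  3  'cca'
  25  s[20:],s[11:]  2  'cc'
  26  s[11:],s[19:]  2  'cc'
  27  s[19:],s[10:]  3  'ccc'
  28  s[10:],s[18:]  3  'ccc'

n(n+1)/2 = 29·30/2 = 435
Σ LCP = 0 + 3 + 2 + 2 + 4 + 1 + 3 + 4 + 2 + 1 + 2 + 3 + 4 + 0 + 2 + 2 + 3 + 1 + 0 + 1 + 2 + 3 + 1 + 1 + 3 + 2 + 2 + 3 + 3 = 60
distinct = 435 − 60 = 375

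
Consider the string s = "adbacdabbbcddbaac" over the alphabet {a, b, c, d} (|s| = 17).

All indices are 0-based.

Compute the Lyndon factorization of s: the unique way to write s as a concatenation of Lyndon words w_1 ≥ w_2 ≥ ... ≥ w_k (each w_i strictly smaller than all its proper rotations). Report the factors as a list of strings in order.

["adb", "acd", "abbbcddb", "aac"]

emit factor 1: 'adb' (i=0, period=3)
emit factor 2: 'acd' (i=3, period=3)
emit factor 3: 'abbbcddb' (i=6, period=8)
emit factor 4: 'aac' (i=14, period=3)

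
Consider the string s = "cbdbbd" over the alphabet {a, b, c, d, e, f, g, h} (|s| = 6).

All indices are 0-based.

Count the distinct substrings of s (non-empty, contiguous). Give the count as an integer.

rank→(start, suffix):
  0 → (3, 'bbd')
  1 → (4, 'bd')
  2 → (1, 'bdbbd')
  3 → (0, 'cbdbbd')
  4 → (5, 'd')
  5 → (2, 'dbbd')

SA = [3, 4, 1, 0, 5, 2]
[i] adj suffixes → lcp
  [1] 3/4 → 1 ('b')
  [2] 4/1 → 2 ('bd')
  [3] 1/0 → 0 ('')
  [4] 0/5 → 0 ('')
  [5] 5/2 → 1 ('d')

n(n+1)/2 = 6·7/2 = 21
Σ LCP = 0 + 1 + 2 + 0 + 0 + 1 = 4
distinct = 21 − 4 = 17

17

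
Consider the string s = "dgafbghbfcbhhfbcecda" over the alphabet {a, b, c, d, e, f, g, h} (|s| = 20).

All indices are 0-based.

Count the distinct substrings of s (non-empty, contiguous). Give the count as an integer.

sorted suffixes:
  #0 SA[0]=19  'a'
  #1 SA[1]=2  'afbghbfcbhhfbcecda'
  #2 SA[2]=14  'bcecda'
  #3 SA[3]=7  'bfcbhhfbcecda'
  #4 SA[4]=4  'bghbfcbhhfbcecda'
  #5 SA[5]=10  'bhhfbcecda'
  #6 SA[6]=9  'cbhhfbcecda'
  #7 SA[7]=17  'cda'
  #8 SA[8]=15  'cecda'
  #9 SA[9]=18  'da'
  #10 SA[10]=0  'dgafbghbfcbhhfbcecda'
  #11 SA[11]=16  'ecda'
  #12 SA[12]=13  'fbcecda'
  #13 SA[13]=3  'fbghbfcbhhfbcecda'
  #14 SA[14]=8  'fcbhhfbcecda'
  #15 SA[15]=1  'gafbghbfcbhhfbcecda'
  #16 SA[16]=5  'ghbfcbhhfbcecda'
  #17 SA[17]=6  'hbfcbhhfbcecda'
  #18 SA[18]=12  'hfbcecda'
  #19 SA[19]=11  'hhfbcecda'

SA = [19, 2, 14, 7, 4, 10, 9, 17, 15, 18, 0, 16, 13, 3, 8, 1, 5, 6, 12, 11]
[i] adj suffixes → lcp
  [1] 19/2 → 1 ('a')
  [2] 2/14 → 0 ('')
  [3] 14/7 → 1 ('b')
  [4] 7/4 → 1 ('b')
  [5] 4/10 → 1 ('b')
  [6] 10/9 → 0 ('')
  [7] 9/17 → 1 ('c')
  [8] 17/15 → 1 ('c')
  [9] 15/18 → 0 ('')
  [10] 18/0 → 1 ('d')
  [11] 0/16 → 0 ('')
  [12] 16/13 → 0 ('')
  [13] 13/3 → 2 ('fb')
  [14] 3/8 → 1 ('f')
  [15] 8/1 → 0 ('')
  [16] 1/5 → 1 ('g')
  [17] 5/6 → 0 ('')
  [18] 6/12 → 1 ('h')
  [19] 12/11 → 1 ('h')

n(n+1)/2 = 20·21/2 = 210
Σ LCP = 0 + 1 + 0 + 1 + 1 + 1 + 0 + 1 + 1 + 0 + 1 + 0 + 0 + 2 + 1 + 0 + 1 + 0 + 1 + 1 = 13
distinct = 210 − 13 = 197

197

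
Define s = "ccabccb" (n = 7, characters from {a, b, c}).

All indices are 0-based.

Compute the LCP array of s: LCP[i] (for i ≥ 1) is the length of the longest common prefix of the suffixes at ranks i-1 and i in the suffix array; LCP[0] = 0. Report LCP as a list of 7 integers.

rank | idx | suffix
   0 |   2 | abccb
   1 |   6 | b
   2 |   3 | bccb
   3 |   1 | cabccb
   4 |   5 | cb
   5 |   0 | ccabccb
   6 |   4 | ccb

SA = [2, 6, 3, 1, 5, 0, 4]
rank  pair      lcp
   1  s[2:],s[6:]  0  ''
   2  s[6:],s[3:]  1  'b'
   3  s[3:],s[1:]  0  ''
   4  s[1:],s[5:]  1  'c'
   5  s[5:],s[0:]  1  'c'
   6  s[0:],s[4:]  2  'cc'

[0, 0, 1, 0, 1, 1, 2]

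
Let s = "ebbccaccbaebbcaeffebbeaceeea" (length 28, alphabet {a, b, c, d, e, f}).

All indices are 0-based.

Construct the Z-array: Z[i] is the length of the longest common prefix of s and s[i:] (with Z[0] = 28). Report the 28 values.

Z[0]=28
i=1: outside box; Z[1]=0
i=2: outside box; Z[2]=0
i=3: outside box; Z[3]=0
i=4: outside box; Z[4]=0
i=5: outside box; Z[5]=0
i=6: outside box; Z[6]=0
i=7: outside box; Z[7]=0
i=8: outside box; Z[8]=0
i=9: outside box; Z[9]=0
i=10: outside box; Z[10]=4 extend→box=[10,14)
i=11: min(r-i=3, Z[1]=0)=0; Z[11]=0
i=12: min(r-i=2, Z[2]=0)=0; Z[12]=0
i=13: min(r-i=1, Z[3]=0)=0; Z[13]=0
i=14: outside box; Z[14]=0
i=15: outside box; Z[15]=1 extend→box=[15,16)
i=16: outside box; Z[16]=0
i=17: outside box; Z[17]=0
i=18: outside box; Z[18]=3 extend→box=[18,21)
i=19: min(r-i=2, Z[1]=0)=0; Z[19]=0
i=20: min(r-i=1, Z[2]=0)=0; Z[20]=0
i=21: outside box; Z[21]=1 extend→box=[21,22)
i=22: outside box; Z[22]=0
i=23: outside box; Z[23]=0
i=24: outside box; Z[24]=1 extend→box=[24,25)
i=25: outside box; Z[25]=1 extend→box=[25,26)
i=26: outside box; Z[26]=1 extend→box=[26,27)
i=27: outside box; Z[27]=0

[28, 0, 0, 0, 0, 0, 0, 0, 0, 0, 4, 0, 0, 0, 0, 1, 0, 0, 3, 0, 0, 1, 0, 0, 1, 1, 1, 0]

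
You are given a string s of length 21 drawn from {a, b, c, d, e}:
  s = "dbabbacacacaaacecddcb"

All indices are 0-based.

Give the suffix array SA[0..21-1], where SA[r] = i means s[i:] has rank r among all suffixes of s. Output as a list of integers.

rank | idx | suffix
   0 |  11 | aaacecddcb
   1 |  12 | aacecddcb
   2 |   2 | abbacacacaaacecddcb
   3 |   9 | acaaacecddcb
   4 |   7 | acacaaacecddcb
   5 |   5 | acacacaaacecddcb
   6 |  13 | acecddcb
   7 |  20 | b
   8 |   1 | babbacacacaaacecddcb
   9 |   4 | bacacacaaacecddcb
  10 |   3 | bbacacacaaacecddcb
  11 |  10 | caaacecddcb
  12 |   8 | cacaaacecddcb
  13 |   6 | cacacaaacecddcb
  14 |  19 | cb
  15 |  16 | cddcb
  16 |  14 | cecddcb
  17 |   0 | dbabbacacacaaacecddcb
  18 |  18 | dcb
  19 |  17 | ddcb
  20 |  15 | ecddcb

[11, 12, 2, 9, 7, 5, 13, 20, 1, 4, 3, 10, 8, 6, 19, 16, 14, 0, 18, 17, 15]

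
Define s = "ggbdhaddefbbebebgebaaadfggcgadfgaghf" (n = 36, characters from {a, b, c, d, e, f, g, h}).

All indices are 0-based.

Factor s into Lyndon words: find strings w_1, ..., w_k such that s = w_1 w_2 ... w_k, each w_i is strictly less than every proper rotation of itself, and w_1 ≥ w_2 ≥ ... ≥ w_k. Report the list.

["g", "g", "bdh", "addefbbebebgeb", "aaadfggcgadfgaghf"]

emit factor 1: 'g' (i=0, period=1)
emit factor 2: 'g' (i=1, period=1)
emit factor 3: 'bdh' (i=2, period=3)
emit factor 4: 'addefbbebebgeb' (i=5, period=14)
emit factor 5: 'aaadfggcgadfgaghf' (i=19, period=17)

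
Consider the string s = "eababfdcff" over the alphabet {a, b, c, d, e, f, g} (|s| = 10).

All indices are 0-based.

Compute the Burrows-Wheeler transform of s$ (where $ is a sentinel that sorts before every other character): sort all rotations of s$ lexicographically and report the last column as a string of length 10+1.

febaadf$fbc

rank  rotation     last
    0  $eababfdcff  f
    1  ababfdcff$e  e
    2  abfdcff$eab  b
    3  babfdcff$ea  a
    4  bfdcff$eaba  a
    5  cff$eababfd  d
    6  dcff$eababf  f
    7  eababfdcff$  $
    8  f$eababfdcf  f
    9  fdcff$eabab  b
   10  ff$eababfdc  c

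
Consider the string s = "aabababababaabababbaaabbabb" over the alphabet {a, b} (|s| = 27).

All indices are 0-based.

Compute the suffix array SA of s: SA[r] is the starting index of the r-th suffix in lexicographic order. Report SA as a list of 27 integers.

rank | idx | suffix
   0 |  19 | aaabbabb
   1 |   0 | aabababababaabababbaaabbabb
   2 |  11 | aabababbaaabbabb
   3 |  20 | aabbabb
   4 |   9 | abaabababbaaabbabb
   5 |   7 | ababaabababbaaabbabb
   6 |   5 | abababaabababbaaabbabb
   7 |   3 | ababababaabababbaaabbabb
   8 |   1 | abababababaabababbaaabbabb
   9 |  12 | abababbaaabbabb
  10 |  14 | ababbaaabbabb
  11 |  24 | abb
  12 |  16 | abbaaabbabb
  13 |  21 | abbabb
  14 |  26 | b
  15 |  18 | baaabbabb
  16 |  10 | baabababbaaabbabb
  17 |   8 | babaabababbaaabbabb
  18 |   6 | bababaabababbaaabbabb
  19 |   4 | babababaabababbaaabbabb
  20 |   2 | bababababaabababbaaabbabb
  21 |  13 | bababbaaabbabb
  22 |  23 | babb
  23 |  15 | babbaaabbabb
  24 |  25 | bb
  25 |  17 | bbaaabbabb
  26 |  22 | bbabb

[19, 0, 11, 20, 9, 7, 5, 3, 1, 12, 14, 24, 16, 21, 26, 18, 10, 8, 6, 4, 2, 13, 23, 15, 25, 17, 22]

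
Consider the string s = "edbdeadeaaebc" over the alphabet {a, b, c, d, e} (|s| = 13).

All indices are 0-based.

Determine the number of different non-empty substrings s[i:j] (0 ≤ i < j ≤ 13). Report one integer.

80

sorted suffixes:
  #0 SA[0]=8  'aaebc'
  #1 SA[1]=5  'adeaaebc'
  #2 SA[2]=9  'aebc'
  #3 SA[3]=11  'bc'
  #4 SA[4]=2  'bdeadeaaebc'
  #5 SA[5]=12  'c'
  #6 SA[6]=1  'dbdeadeaaebc'
  #7 SA[7]=6  'deaaebc'
  #8 SA[8]=3  'deadeaaebc'
  #9 SA[9]=7  'eaaebc'
  #10 SA[10]=4  'eadeaaebc'
  #11 SA[11]=10  'ebc'
  #12 SA[12]=0  'edbdeadeaaebc'

SA = [8, 5, 9, 11, 2, 12, 1, 6, 3, 7, 4, 10, 0]
[i] adj suffixes → lcp
  [1] 8/5 → 1 ('a')
  [2] 5/9 → 1 ('a')
  [3] 9/11 → 0 ('')
  [4] 11/2 → 1 ('b')
  [5] 2/12 → 0 ('')
  [6] 12/1 → 0 ('')
  [7] 1/6 → 1 ('d')
  [8] 6/3 → 3 ('dea')
  [9] 3/7 → 0 ('')
  [10] 7/4 → 2 ('ea')
  [11] 4/10 → 1 ('e')
  [12] 10/0 → 1 ('e')

n(n+1)/2 = 13·14/2 = 91
Σ LCP = 0 + 1 + 1 + 0 + 1 + 0 + 0 + 1 + 3 + 0 + 2 + 1 + 1 = 11
distinct = 91 − 11 = 80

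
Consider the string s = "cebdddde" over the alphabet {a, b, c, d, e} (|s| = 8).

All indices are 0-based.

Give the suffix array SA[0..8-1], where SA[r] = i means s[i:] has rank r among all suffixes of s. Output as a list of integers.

[2, 0, 3, 4, 5, 6, 7, 1]

rank | idx | suffix
   0 |   2 | bdddde
   1 |   0 | cebdddde
   2 |   3 | dddde
   3 |   4 | ddde
   4 |   5 | dde
   5 |   6 | de
   6 |   7 | e
   7 |   1 | ebdddde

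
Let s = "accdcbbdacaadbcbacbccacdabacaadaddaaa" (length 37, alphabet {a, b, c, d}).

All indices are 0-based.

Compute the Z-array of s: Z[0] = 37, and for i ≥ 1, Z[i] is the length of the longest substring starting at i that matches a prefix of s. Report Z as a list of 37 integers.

[37, 0, 0, 0, 0, 0, 0, 0, 2, 0, 1, 1, 0, 0, 0, 0, 2, 0, 0, 0, 0, 2, 0, 0, 1, 0, 2, 0, 1, 1, 0, 1, 0, 0, 1, 1, 1]

Z[0]=37
i=1: fresh scan; Z[1]=0
i=2: fresh scan; Z[2]=0
i=3: fresh scan; Z[3]=0
i=4: fresh scan; Z[4]=0
i=5: fresh scan; Z[5]=0
i=6: fresh scan; Z[6]=0
i=7: fresh scan; Z[7]=0
i=8: fresh scan; Z[8]=2 grow→box=[8,10)
i=9: min(r-i=1, Z[1]=0)=0; Z[9]=0
i=10: fresh scan; Z[10]=1 grow→box=[10,11)
i=11: fresh scan; Z[11]=1 grow→box=[11,12)
i=12: fresh scan; Z[12]=0
i=13: fresh scan; Z[13]=0
i=14: fresh scan; Z[14]=0
i=15: fresh scan; Z[15]=0
i=16: fresh scan; Z[16]=2 grow→box=[16,18)
i=17: min(r-i=1, Z[1]=0)=0; Z[17]=0
i=18: fresh scan; Z[18]=0
i=19: fresh scan; Z[19]=0
i=20: fresh scan; Z[20]=0
i=21: fresh scan; Z[21]=2 grow→box=[21,23)
i=22: min(r-i=1, Z[1]=0)=0; Z[22]=0
i=23: fresh scan; Z[23]=0
i=24: fresh scan; Z[24]=1 grow→box=[24,25)
i=25: fresh scan; Z[25]=0
i=26: fresh scan; Z[26]=2 grow→box=[26,28)
i=27: min(r-i=1, Z[1]=0)=0; Z[27]=0
i=28: fresh scan; Z[28]=1 grow→box=[28,29)
i=29: fresh scan; Z[29]=1 grow→box=[29,30)
i=30: fresh scan; Z[30]=0
i=31: fresh scan; Z[31]=1 grow→box=[31,32)
i=32: fresh scan; Z[32]=0
i=33: fresh scan; Z[33]=0
i=34: fresh scan; Z[34]=1 grow→box=[34,35)
i=35: fresh scan; Z[35]=1 grow→box=[35,36)
i=36: fresh scan; Z[36]=1 grow→box=[36,37)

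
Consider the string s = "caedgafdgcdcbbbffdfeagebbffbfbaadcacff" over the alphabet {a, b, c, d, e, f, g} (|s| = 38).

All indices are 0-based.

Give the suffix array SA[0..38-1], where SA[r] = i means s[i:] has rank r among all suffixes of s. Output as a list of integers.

[30, 34, 31, 1, 5, 20, 29, 12, 23, 13, 27, 24, 14, 33, 0, 11, 9, 35, 32, 10, 17, 3, 7, 19, 22, 2, 37, 28, 26, 16, 6, 18, 36, 25, 15, 4, 8, 21]

rank→(start, suffix):
  0 → (30, 'aadcacff')
  1 → (34, 'acff')
  2 → (31, 'adcacff')
  3 → (1, 'aedgafdgcdcbbbffdfeagebbffbfbaadcacff')
  4 → (5, 'afdgcdcbbbffdfeagebbffbfbaadcacff')
  5 → (20, 'agebbffbfbaadcacff')
  6 → (29, 'baadcacff')
  7 → (12, 'bbbffdfeagebbffbfbaadcacff')
  8 → (23, 'bbffbfbaadcacff')
  9 → (13, 'bbffdfeagebbffbfbaadcacff')
  10 → (27, 'bfbaadcacff')
  11 → (24, 'bffbfbaadcacff')
  12 → (14, 'bffdfeagebbffbfbaadcacff')
  13 → (33, 'cacff')
  14 → (0, 'caedgafdgcdcbbbffdfeagebbffbfbaadcacff')
  15 → (11, 'cbbbffdfeagebbffbfbaadcacff')
  16 → (9, 'cdcbbbffdfeagebbffbfbaadcacff')
  17 → (35, 'cff')
  18 → (32, 'dcacff')
  19 → (10, 'dcbbbffdfeagebbffbfbaadcacff')
  20 → (17, 'dfeagebbffbfbaadcacff')
  21 → (3, 'dgafdgcdcbbbffdfeagebbffbfbaadcacff')
  22 → (7, 'dgcdcbbbffdfeagebbffbfbaadcacff')
  23 → (19, 'eagebbffbfbaadcacff')
  24 → (22, 'ebbffbfbaadcacff')
  25 → (2, 'edgafdgcdcbbbffdfeagebbffbfbaadcacff')
  26 → (37, 'f')
  27 → (28, 'fbaadcacff')
  28 → (26, 'fbfbaadcacff')
  29 → (16, 'fdfeagebbffbfbaadcacff')
  30 → (6, 'fdgcdcbbbffdfeagebbffbfbaadcacff')
  31 → (18, 'feagebbffbfbaadcacff')
  32 → (36, 'ff')
  33 → (25, 'ffbfbaadcacff')
  34 → (15, 'ffdfeagebbffbfbaadcacff')
  35 → (4, 'gafdgcdcbbbffdfeagebbffbfbaadcacff')
  36 → (8, 'gcdcbbbffdfeagebbffbfbaadcacff')
  37 → (21, 'gebbffbfbaadcacff')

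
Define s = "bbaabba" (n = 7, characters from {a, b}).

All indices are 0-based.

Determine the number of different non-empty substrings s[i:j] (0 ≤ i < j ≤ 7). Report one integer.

rank | idx | suffix
   0 |   6 | a
   1 |   2 | aabba
   2 |   3 | abba
   3 |   5 | ba
   4 |   1 | baabba
   5 |   4 | bba
   6 |   0 | bbaabba

SA = [6, 2, 3, 5, 1, 4, 0]
rank  pair      lcp
   1  s[6:],s[2:]  1  'a'
   2  s[2:],s[3:]  1  'a'
   3  s[3:],s[5:]  0  ''
   4  s[5:],s[1:]  2  'ba'
   5  s[1:],s[4:]  1  'b'
   6  s[4:],s[0:]  3  'bba'

n(n+1)/2 = 7·8/2 = 28
Σ LCP = 0 + 1 + 1 + 0 + 2 + 1 + 3 = 8
distinct = 28 − 8 = 20

20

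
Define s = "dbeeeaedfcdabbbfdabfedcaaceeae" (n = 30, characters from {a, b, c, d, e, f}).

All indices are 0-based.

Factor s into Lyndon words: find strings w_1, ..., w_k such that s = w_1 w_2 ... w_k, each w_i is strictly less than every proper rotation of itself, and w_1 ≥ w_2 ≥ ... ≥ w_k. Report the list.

emit factor 1: 'd' (i=0, period=1)
emit factor 2: 'beee' (i=1, period=4)
emit factor 3: 'aedfcd' (i=5, period=6)
emit factor 4: 'abbbfdabfedc' (i=11, period=12)
emit factor 5: 'aaceeae' (i=23, period=7)

["d", "beee", "aedfcd", "abbbfdabfedc", "aaceeae"]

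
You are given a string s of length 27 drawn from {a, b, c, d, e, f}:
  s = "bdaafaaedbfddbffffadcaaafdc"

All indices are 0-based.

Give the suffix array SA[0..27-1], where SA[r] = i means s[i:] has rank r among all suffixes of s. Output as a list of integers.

rank→(start, suffix):
  0 → (21, 'aaafdc')
  1 → (5, 'aaedbfddbffffadcaaafdc')
  2 → (2, 'aafaaedbfddbffffadcaaafdc')
  3 → (22, 'aafdc')
  4 → (18, 'adcaaafdc')
  5 → (6, 'aedbfddbffffadcaaafdc')
  6 → (3, 'afaaedbfddbffffadcaaafdc')
  7 → (23, 'afdc')
  8 → (0, 'bdaafaaedbfddbffffadcaaafdc')
  9 → (9, 'bfddbffffadcaaafdc')
  10 → (13, 'bffffadcaaafdc')
  11 → (26, 'c')
  12 → (20, 'caaafdc')
  13 → (1, 'daafaaedbfddbffffadcaaafdc')
  14 → (8, 'dbfddbffffadcaaafdc')
  15 → (12, 'dbffffadcaaafdc')
  16 → (25, 'dc')
  17 → (19, 'dcaaafdc')
  18 → (11, 'ddbffffadcaaafdc')
  19 → (7, 'edbfddbffffadcaaafdc')
  20 → (4, 'faaedbfddbffffadcaaafdc')
  21 → (17, 'fadcaaafdc')
  22 → (24, 'fdc')
  23 → (10, 'fddbffffadcaaafdc')
  24 → (16, 'ffadcaaafdc')
  25 → (15, 'fffadcaaafdc')
  26 → (14, 'ffffadcaaafdc')

[21, 5, 2, 22, 18, 6, 3, 23, 0, 9, 13, 26, 20, 1, 8, 12, 25, 19, 11, 7, 4, 17, 24, 10, 16, 15, 14]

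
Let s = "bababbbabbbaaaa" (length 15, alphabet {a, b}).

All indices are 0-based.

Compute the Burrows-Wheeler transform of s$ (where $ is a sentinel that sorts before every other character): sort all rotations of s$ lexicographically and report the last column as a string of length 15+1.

aaaabbbbb$babbaa

rank  rotation          last
    0  $bababbbabbbaaaa  a
    1  a$bababbbabbbaaa  a
    2  aa$bababbbabbbaa  a
    3  aaa$bababbbabbba  a
    4  aaaa$bababbbabbb  b
    5  ababbbabbbaaaa$b  b
    6  abbbaaaa$bababbb  b
    7  abbbabbbaaaa$bab  b
    8  baaaa$bababbbabb  b
    9  bababbbabbbaaaa$  $
   10  babbbaaaa$bababb  b
   11  babbbabbbaaaa$ba  a
   12  bbaaaa$bababbbab  b
   13  bbabbbaaaa$babab  b
   14  bbbaaaa$bababbba  a
   15  bbbabbbaaaa$baba  a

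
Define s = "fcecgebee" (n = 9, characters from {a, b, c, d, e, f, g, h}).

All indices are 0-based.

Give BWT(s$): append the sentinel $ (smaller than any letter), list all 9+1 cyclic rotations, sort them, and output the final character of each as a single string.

rank  rotation    last
    0  $fcecgebee  e
    1  bee$fcecge  e
    2  cecgebee$f  f
    3  cgebee$fce  e
    4  e$fcecgebe  e
    5  ebee$fcecg  g
    6  ecgebee$fc  c
    7  ee$fcecgeb  b
    8  fcecgebee$  $
    9  gebee$fcec  c

eefeegcb$c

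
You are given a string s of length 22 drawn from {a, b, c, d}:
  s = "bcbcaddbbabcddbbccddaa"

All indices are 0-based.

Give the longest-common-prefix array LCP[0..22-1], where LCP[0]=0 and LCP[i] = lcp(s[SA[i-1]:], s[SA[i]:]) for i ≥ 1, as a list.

rank→(start, suffix):
  0 → (21, 'a')
  1 → (20, 'aa')
  2 → (9, 'abcddbbccddaa')
  3 → (4, 'addbbabcddbbccddaa')
  4 → (8, 'babcddbbccddaa')
  5 → (7, 'bbabcddbbccddaa')
  6 → (14, 'bbccddaa')
  7 → (2, 'bcaddbbabcddbbccddaa')
  8 → (0, 'bcbcaddbbabcddbbccddaa')
  9 → (15, 'bccddaa')
  10 → (10, 'bcddbbccddaa')
  11 → (3, 'caddbbabcddbbccddaa')
  12 → (1, 'cbcaddbbabcddbbccddaa')
  13 → (16, 'ccddaa')
  14 → (17, 'cddaa')
  15 → (11, 'cddbbccddaa')
  16 → (19, 'daa')
  17 → (6, 'dbbabcddbbccddaa')
  18 → (13, 'dbbccddaa')
  19 → (18, 'ddaa')
  20 → (5, 'ddbbabcddbbccddaa')
  21 → (12, 'ddbbccddaa')

SA = [21, 20, 9, 4, 8, 7, 14, 2, 0, 15, 10, 3, 1, 16, 17, 11, 19, 6, 13, 18, 5, 12]
rank  pair      lcp
   1  s[21:],s[20:]  1  'a'
   2  s[20:],s[9:]  1  'a'
   3  s[9:],s[4:]  1  'a'
   4  s[4:],s[8:]  0  ''
   5  s[8:],s[7:]  1  'b'
   6  s[7:],s[14:]  2  'bb'
   7  s[14:],s[2:]  1  'b'
   8  s[2:],s[0:]  2  'bc'
   9  s[0:],s[15:]  2  'bc'
  10  s[15:],s[10:]  2  'bc'
  11  s[10:],s[3:]  0  ''
  12  s[3:],s[1:]  1  'c'
  13  s[1:],s[16:]  1  'c'
  14  s[16:],s[17:]  1  'c'
  15  s[17:],s[11:]  3  'cdd'
  16  s[11:],s[19:]  0  ''
  17  s[19:],s[6:]  1  'd'
  18  s[6:],s[13:]  3  'dbb'
  19  s[13:],s[18:]  1  'd'
  20  s[18:],s[5:]  2  'dd'
  21  s[5:],s[12:]  4  'ddbb'

[0, 1, 1, 1, 0, 1, 2, 1, 2, 2, 2, 0, 1, 1, 1, 3, 0, 1, 3, 1, 2, 4]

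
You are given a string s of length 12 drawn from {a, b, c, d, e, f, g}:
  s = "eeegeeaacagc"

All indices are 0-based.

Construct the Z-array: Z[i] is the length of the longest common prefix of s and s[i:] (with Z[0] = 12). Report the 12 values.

[12, 2, 1, 0, 2, 1, 0, 0, 0, 0, 0, 0]

Z[0]=12
i=1: fresh scan; Z[1]=2 grow→box=[1,3)
i=2: min(r-i=1, Z[1]=2)=1; Z[2]=1
i=3: fresh scan; Z[3]=0
i=4: fresh scan; Z[4]=2 grow→box=[4,6)
i=5: min(r-i=1, Z[1]=2)=1; Z[5]=1
i=6: fresh scan; Z[6]=0
i=7: fresh scan; Z[7]=0
i=8: fresh scan; Z[8]=0
i=9: fresh scan; Z[9]=0
i=10: fresh scan; Z[10]=0
i=11: fresh scan; Z[11]=0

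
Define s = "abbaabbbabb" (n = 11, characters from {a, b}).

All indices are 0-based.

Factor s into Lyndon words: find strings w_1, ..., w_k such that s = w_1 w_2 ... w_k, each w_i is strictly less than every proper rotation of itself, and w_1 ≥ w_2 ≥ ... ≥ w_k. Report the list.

["abb", "aabbbabb"]

emit factor 1: 'abb' (i=0, period=3)
emit factor 2: 'aabbbabb' (i=3, period=8)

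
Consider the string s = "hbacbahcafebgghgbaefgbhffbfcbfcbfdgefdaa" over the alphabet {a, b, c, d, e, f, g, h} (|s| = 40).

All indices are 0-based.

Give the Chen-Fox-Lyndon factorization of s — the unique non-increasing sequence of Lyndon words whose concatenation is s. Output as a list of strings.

["h", "b", "acbahcafebgghgbaefgbhffbfcbfcbfdgefd", "a", "a"]

emit factor 1: 'h' (i=0, period=1)
emit factor 2: 'b' (i=1, period=1)
emit factor 3: 'acbahcafebgghgbaefgbhffbfcbfcbfdgefd' (i=2, period=36)
emit factor 4: 'a' (i=38, period=1)
emit factor 5: 'a' (i=39, period=1)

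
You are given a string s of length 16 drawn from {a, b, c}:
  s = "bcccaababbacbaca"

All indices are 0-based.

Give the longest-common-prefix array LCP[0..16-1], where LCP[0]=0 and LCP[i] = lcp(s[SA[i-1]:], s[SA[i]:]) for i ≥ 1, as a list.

[0, 1, 1, 2, 1, 2, 0, 2, 3, 1, 1, 0, 2, 1, 1, 2]

rank→(start, suffix):
  0 → (15, 'a')
  1 → (4, 'aababbacbaca')
  2 → (5, 'ababbacbaca')
  3 → (7, 'abbacbaca')
  4 → (13, 'aca')
  5 → (10, 'acbaca')
  6 → (6, 'babbacbaca')
  7 → (12, 'baca')
  8 → (9, 'bacbaca')
  9 → (8, 'bbacbaca')
  10 → (0, 'bcccaababbacbaca')
  11 → (14, 'ca')
  12 → (3, 'caababbacbaca')
  13 → (11, 'cbaca')
  14 → (2, 'ccaababbacbaca')
  15 → (1, 'cccaababbacbaca')

SA = [15, 4, 5, 7, 13, 10, 6, 12, 9, 8, 0, 14, 3, 11, 2, 1]
[i] adj suffixes → lcp
  [1] 15/4 → 1 ('a')
  [2] 4/5 → 1 ('a')
  [3] 5/7 → 2 ('ab')
  [4] 7/13 → 1 ('a')
  [5] 13/10 → 2 ('ac')
  [6] 10/6 → 0 ('')
  [7] 6/12 → 2 ('ba')
  [8] 12/9 → 3 ('bac')
  [9] 9/8 → 1 ('b')
  [10] 8/0 → 1 ('b')
  [11] 0/14 → 0 ('')
  [12] 14/3 → 2 ('ca')
  [13] 3/11 → 1 ('c')
  [14] 11/2 → 1 ('c')
  [15] 2/1 → 2 ('cc')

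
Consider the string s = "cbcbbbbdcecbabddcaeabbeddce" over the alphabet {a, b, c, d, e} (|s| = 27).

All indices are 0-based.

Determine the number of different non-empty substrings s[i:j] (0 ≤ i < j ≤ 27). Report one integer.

rank→(start, suffix):
  0 → (19, 'abbeddce')
  1 → (12, 'abddcaeabbeddce')
  2 → (17, 'aeabbeddce')
  3 → (11, 'babddcaeabbeddce')
  4 → (3, 'bbbbdcecbabddcaeabbeddce')
  5 → (4, 'bbbdcecbabddcaeabbeddce')
  6 → (5, 'bbdcecbabddcaeabbeddce')
  7 → (20, 'bbeddce')
  8 → (1, 'bcbbbbdcecbabddcaeabbeddce')
  9 → (6, 'bdcecbabddcaeabbeddce')
  10 → (13, 'bddcaeabbeddce')
  11 → (21, 'beddce')
  12 → (16, 'caeabbeddce')
  13 → (10, 'cbabddcaeabbeddce')
  14 → (2, 'cbbbbdcecbabddcaeabbeddce')
  15 → (0, 'cbcbbbbdcecbabddcaeabbeddce')
  16 → (25, 'ce')
  17 → (8, 'cecbabddcaeabbeddce')
  18 → (15, 'dcaeabbeddce')
  19 → (24, 'dce')
  20 → (7, 'dcecbabddcaeabbeddce')
  21 → (14, 'ddcaeabbeddce')
  22 → (23, 'ddce')
  23 → (26, 'e')
  24 → (18, 'eabbeddce')
  25 → (9, 'ecbabddcaeabbeddce')
  26 → (22, 'eddce')

SA = [19, 12, 17, 11, 3, 4, 5, 20, 1, 6, 13, 21, 16, 10, 2, 0, 25, 8, 15, 24, 7, 14, 23, 26, 18, 9, 22]
rank  pair      lcp
   1  s[19:],s[12:]  2  'ab'
   2  s[12:],s[17:]  1  'a'
   3  s[17:],s[11:]  0  ''
   4  s[11:],s[3:]  1  'b'
   5  s[3:],s[4:]  3  'bbb'
   6  s[4:],s[5:]  2  'bb'
   7  s[5:],s[20:]  2  'bb'
   8  s[20:],s[1:]  1  'b'
   9  s[1:],s[6:]  1  'b'
  10  s[6:],s[13:]  2  'bd'
  11  s[13:],s[21:]  1  'b'
  12  s[21:],s[16:]  0  ''
  13  s[16:],s[10:]  1  'c'
  14  s[10:],s[2:]  2  'cb'
  15  s[2:],s[0:]  2  'cb'
  16  s[0:],s[25:]  1  'c'
  17  s[25:],s[8:]  2  'ce'
  18  s[8:],s[15:]  0  ''
  19  s[15:],s[24:]  2  'dc'
  20  s[24:],s[7:]  3  'dce'
  21  s[7:],s[14:]  1  'd'
  22  s[14:],s[23:]  3  'ddc'
  23  s[23:],s[26:]  0  ''
  24  s[26:],s[18:]  1  'e'
  25  s[18:],s[9:]  1  'e'
  26  s[9:],s[22:]  1  'e'

n(n+1)/2 = 27·28/2 = 378
Σ LCP = 0 + 2 + 1 + 0 + 1 + 3 + 2 + 2 + 1 + 1 + 2 + 1 + 0 + 1 + 2 + 2 + 1 + 2 + 0 + 2 + 3 + 1 + 3 + 0 + 1 + 1 + 1 = 36
distinct = 378 − 36 = 342

342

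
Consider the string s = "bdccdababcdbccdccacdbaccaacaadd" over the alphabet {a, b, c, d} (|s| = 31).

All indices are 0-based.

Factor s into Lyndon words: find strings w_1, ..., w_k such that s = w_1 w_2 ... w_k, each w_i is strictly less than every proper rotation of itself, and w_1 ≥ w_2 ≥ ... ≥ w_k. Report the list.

emit factor 1: 'bdccd' (i=0, period=5)
emit factor 2: 'ababcdbccdccacdbacc' (i=5, period=19)
emit factor 3: 'aacaadd' (i=24, period=7)

["bdccd", "ababcdbccdccacdbacc", "aacaadd"]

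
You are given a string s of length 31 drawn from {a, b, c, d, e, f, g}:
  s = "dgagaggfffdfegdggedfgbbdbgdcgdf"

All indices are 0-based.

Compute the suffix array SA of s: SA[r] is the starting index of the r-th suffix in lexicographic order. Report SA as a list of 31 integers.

[2, 4, 21, 22, 24, 27, 23, 26, 29, 10, 18, 0, 14, 17, 12, 30, 9, 11, 8, 7, 19, 1, 3, 20, 25, 28, 13, 16, 6, 15, 5]

rank | idx | suffix
   0 |   2 | agaggfffdfegdggedfgbbdbgdcgdf
   1 |   4 | aggfffdfegdggedfgbbdbgdcgdf
   2 |  21 | bbdbgdcgdf
   3 |  22 | bdbgdcgdf
   4 |  24 | bgdcgdf
   5 |  27 | cgdf
   6 |  23 | dbgdcgdf
   7 |  26 | dcgdf
   8 |  29 | df
   9 |  10 | dfegdggedfgbbdbgdcgdf
  10 |  18 | dfgbbdbgdcgdf
  11 |   0 | dgagaggfffdfegdggedfgbbdbgdcgdf
  12 |  14 | dggedfgbbdbgdcgdf
  13 |  17 | edfgbbdbgdcgdf
  14 |  12 | egdggedfgbbdbgdcgdf
  15 |  30 | f
  16 |   9 | fdfegdggedfgbbdbgdcgdf
  17 |  11 | fegdggedfgbbdbgdcgdf
  18 |   8 | ffdfegdggedfgbbdbgdcgdf
  19 |   7 | fffdfegdggedfgbbdbgdcgdf
  20 |  19 | fgbbdbgdcgdf
  21 |   1 | gagaggfffdfegdggedfgbbdbgdcgdf
  22 |   3 | gaggfffdfegdggedfgbbdbgdcgdf
  23 |  20 | gbbdbgdcgdf
  24 |  25 | gdcgdf
  25 |  28 | gdf
  26 |  13 | gdggedfgbbdbgdcgdf
  27 |  16 | gedfgbbdbgdcgdf
  28 |   6 | gfffdfegdggedfgbbdbgdcgdf
  29 |  15 | ggedfgbbdbgdcgdf
  30 |   5 | ggfffdfegdggedfgbbdbgdcgdf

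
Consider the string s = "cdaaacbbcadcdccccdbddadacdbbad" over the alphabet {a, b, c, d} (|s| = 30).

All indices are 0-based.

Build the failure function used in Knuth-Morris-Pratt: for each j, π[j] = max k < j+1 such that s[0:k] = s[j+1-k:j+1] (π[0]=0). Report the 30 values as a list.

π[0] = 0
j=1 s[j]='d': π[1]=0 (border '')
j=2 s[j]='a': π[2]=0 (border '')
j=3 s[j]='a': π[3]=0 (border '')
j=4 s[j]='a': π[4]=0 (border '')
j=5 s[j]='c': π[5]=1 (border 'c')
j=6 s[j]='b': k: 1→0; π[6]=0 (border '')
j=7 s[j]='b': π[7]=0 (border '')
j=8 s[j]='c': π[8]=1 (border 'c')
j=9 s[j]='a': k: 1→0; π[9]=0 (border '')
j=10 s[j]='d': π[10]=0 (border '')
j=11 s[j]='c': π[11]=1 (border 'c')
j=12 s[j]='d': π[12]=2 (border 'cd')
j=13 s[j]='c': k: 2→0; π[13]=1 (border 'c')
j=14 s[j]='c': k: 1→0; π[14]=1 (border 'c')
j=15 s[j]='c': k: 1→0; π[15]=1 (border 'c')
j=16 s[j]='c': k: 1→0; π[16]=1 (border 'c')
j=17 s[j]='d': π[17]=2 (border 'cd')
j=18 s[j]='b': k: 2→0; π[18]=0 (border '')
j=19 s[j]='d': π[19]=0 (border '')
j=20 s[j]='d': π[20]=0 (border '')
j=21 s[j]='a': π[21]=0 (border '')
j=22 s[j]='d': π[22]=0 (border '')
j=23 s[j]='a': π[23]=0 (border '')
j=24 s[j]='c': π[24]=1 (border 'c')
j=25 s[j]='d': π[25]=2 (border 'cd')
j=26 s[j]='b': k: 2→0; π[26]=0 (border '')
j=27 s[j]='b': π[27]=0 (border '')
j=28 s[j]='a': π[28]=0 (border '')
j=29 s[j]='d': π[29]=0 (border '')

[0, 0, 0, 0, 0, 1, 0, 0, 1, 0, 0, 1, 2, 1, 1, 1, 1, 2, 0, 0, 0, 0, 0, 0, 1, 2, 0, 0, 0, 0]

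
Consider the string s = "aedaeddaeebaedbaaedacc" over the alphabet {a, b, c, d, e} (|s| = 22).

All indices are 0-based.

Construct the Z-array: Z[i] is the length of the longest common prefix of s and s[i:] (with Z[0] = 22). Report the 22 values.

Z[0]=22
i=1: outside box; Z[1]=0
i=2: outside box; Z[2]=0
i=3: outside box; Z[3]=3 scan→box=[3,6)
i=4: min(r-i=2, Z[1]=0)=0; Z[4]=0
i=5: min(r-i=1, Z[2]=0)=0; Z[5]=0
i=6: outside box; Z[6]=0
i=7: outside box; Z[7]=2 scan→box=[7,9)
i=8: min(r-i=1, Z[1]=0)=0; Z[8]=0
i=9: outside box; Z[9]=0
i=10: outside box; Z[10]=0
i=11: outside box; Z[11]=3 scan→box=[11,14)
i=12: min(r-i=2, Z[1]=0)=0; Z[12]=0
i=13: min(r-i=1, Z[2]=0)=0; Z[13]=0
i=14: outside box; Z[14]=0
i=15: outside box; Z[15]=1 scan→box=[15,16)
i=16: outside box; Z[16]=4 scan→box=[16,20)
i=17: min(r-i=3, Z[1]=0)=0; Z[17]=0
i=18: min(r-i=2, Z[2]=0)=0; Z[18]=0
i=19: min(r-i=1, Z[3]=3)=1; Z[19]=1
i=20: outside box; Z[20]=0
i=21: outside box; Z[21]=0

[22, 0, 0, 3, 0, 0, 0, 2, 0, 0, 0, 3, 0, 0, 0, 1, 4, 0, 0, 1, 0, 0]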